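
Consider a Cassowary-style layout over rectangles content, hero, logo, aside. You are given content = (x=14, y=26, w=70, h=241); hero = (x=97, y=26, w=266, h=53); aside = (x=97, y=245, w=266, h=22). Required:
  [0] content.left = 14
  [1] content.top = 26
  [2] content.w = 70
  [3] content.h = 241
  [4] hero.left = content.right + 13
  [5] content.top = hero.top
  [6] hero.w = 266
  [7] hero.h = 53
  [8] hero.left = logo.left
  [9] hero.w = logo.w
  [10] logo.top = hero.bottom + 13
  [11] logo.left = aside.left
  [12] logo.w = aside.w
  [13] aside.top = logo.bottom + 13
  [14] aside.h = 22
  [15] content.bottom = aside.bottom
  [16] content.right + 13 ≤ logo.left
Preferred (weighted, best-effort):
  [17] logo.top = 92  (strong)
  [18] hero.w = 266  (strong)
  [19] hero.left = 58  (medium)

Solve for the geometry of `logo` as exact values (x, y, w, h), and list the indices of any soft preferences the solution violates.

1. logo.x = 97  [hero.left = logo.left]
2. logo.w = 266  [hero.w = logo.w]
3. logo.y = 92  [logo.top = hero.bottom + 13]
4. logo.h = 140  [aside.top = logo.bottom + 13]

logo = (x=97, y=92, w=266, h=140)
violated soft preferences: 19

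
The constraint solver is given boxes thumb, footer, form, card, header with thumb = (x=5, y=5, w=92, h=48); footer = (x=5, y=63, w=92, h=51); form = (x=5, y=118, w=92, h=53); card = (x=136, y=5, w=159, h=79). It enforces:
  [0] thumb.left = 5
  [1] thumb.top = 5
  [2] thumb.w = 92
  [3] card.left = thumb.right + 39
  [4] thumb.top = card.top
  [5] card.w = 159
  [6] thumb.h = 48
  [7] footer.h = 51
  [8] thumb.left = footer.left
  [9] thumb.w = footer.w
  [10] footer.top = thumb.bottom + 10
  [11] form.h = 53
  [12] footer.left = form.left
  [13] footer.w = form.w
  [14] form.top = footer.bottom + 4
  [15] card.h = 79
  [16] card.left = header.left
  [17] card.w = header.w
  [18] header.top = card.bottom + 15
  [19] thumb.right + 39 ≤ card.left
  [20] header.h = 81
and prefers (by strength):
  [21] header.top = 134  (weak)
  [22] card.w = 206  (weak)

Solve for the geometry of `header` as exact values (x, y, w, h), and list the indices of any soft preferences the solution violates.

header = (x=136, y=99, w=159, h=81)
violated soft preferences: 21, 22

1. header.x = 136  [card.left = header.left]
2. header.w = 159  [card.w = header.w]
3. header.y = 99  [header.top = card.bottom + 15]
4. header.h = 81  [header.h = 81]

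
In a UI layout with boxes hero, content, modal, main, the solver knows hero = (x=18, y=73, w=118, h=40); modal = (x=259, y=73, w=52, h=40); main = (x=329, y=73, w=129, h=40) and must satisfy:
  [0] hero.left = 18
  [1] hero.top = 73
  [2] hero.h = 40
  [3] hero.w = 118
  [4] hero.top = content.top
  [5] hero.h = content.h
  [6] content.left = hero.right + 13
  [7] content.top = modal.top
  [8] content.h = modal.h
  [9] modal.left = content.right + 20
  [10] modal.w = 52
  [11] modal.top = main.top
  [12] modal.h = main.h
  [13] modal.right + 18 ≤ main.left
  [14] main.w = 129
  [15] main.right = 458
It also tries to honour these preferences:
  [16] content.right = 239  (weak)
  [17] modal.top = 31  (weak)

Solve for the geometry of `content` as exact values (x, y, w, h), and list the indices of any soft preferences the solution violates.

content = (x=149, y=73, w=90, h=40)
violated soft preferences: 17

1. content.y = 73  [hero.top = content.top]
2. content.h = 40  [hero.h = content.h]
3. content.x = 149  [content.left = hero.right + 13]
4. content.w = 90  [modal.left = content.right + 20]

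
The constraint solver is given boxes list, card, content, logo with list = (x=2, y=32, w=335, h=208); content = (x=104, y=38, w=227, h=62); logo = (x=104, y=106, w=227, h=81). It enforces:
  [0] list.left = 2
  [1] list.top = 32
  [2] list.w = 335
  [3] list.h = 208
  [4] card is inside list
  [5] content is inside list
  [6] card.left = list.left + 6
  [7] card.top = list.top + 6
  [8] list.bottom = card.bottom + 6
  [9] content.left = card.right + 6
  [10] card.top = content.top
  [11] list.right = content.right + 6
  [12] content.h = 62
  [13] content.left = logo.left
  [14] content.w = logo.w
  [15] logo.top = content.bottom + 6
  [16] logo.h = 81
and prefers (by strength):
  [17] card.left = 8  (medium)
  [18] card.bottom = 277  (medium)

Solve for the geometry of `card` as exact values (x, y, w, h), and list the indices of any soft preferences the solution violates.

1. card.x = 8  [card.left = list.left + 6]
2. card.y = 38  [card.top = list.top + 6]
3. card.h = 196  [list.bottom = card.bottom + 6]
4. card.w = 90  [content.left = card.right + 6]

card = (x=8, y=38, w=90, h=196)
violated soft preferences: 18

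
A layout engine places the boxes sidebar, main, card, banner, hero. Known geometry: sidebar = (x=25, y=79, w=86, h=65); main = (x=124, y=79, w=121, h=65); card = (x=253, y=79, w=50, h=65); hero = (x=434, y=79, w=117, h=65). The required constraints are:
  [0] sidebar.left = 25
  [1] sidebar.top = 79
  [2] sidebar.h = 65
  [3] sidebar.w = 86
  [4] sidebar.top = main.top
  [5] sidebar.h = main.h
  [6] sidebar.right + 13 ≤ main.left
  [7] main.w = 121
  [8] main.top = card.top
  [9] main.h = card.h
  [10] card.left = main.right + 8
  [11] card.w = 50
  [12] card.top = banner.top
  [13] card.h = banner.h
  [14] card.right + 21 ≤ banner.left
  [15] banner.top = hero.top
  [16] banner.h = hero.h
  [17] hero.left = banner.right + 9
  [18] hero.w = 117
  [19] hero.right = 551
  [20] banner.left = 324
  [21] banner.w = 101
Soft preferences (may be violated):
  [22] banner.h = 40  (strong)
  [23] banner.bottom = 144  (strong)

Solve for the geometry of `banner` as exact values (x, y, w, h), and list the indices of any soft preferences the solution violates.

1. banner.y = 79  [card.top = banner.top]
2. banner.h = 65  [card.h = banner.h]
3. banner.x = 324  [banner.left = 324]
4. banner.w = 101  [banner.w = 101]

banner = (x=324, y=79, w=101, h=65)
violated soft preferences: 22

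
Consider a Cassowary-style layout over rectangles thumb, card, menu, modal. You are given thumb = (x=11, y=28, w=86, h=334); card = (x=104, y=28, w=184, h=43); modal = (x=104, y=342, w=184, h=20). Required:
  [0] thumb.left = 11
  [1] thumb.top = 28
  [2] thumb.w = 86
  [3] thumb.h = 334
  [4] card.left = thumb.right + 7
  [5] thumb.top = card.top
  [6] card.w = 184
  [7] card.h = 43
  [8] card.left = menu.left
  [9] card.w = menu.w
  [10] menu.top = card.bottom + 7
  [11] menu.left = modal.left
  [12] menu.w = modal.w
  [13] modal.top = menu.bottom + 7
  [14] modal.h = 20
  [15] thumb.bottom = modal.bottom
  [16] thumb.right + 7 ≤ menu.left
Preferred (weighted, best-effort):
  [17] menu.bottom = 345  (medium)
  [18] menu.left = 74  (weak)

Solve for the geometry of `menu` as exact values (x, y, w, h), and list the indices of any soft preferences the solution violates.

menu = (x=104, y=78, w=184, h=257)
violated soft preferences: 17, 18

1. menu.x = 104  [card.left = menu.left]
2. menu.w = 184  [card.w = menu.w]
3. menu.y = 78  [menu.top = card.bottom + 7]
4. menu.h = 257  [modal.top = menu.bottom + 7]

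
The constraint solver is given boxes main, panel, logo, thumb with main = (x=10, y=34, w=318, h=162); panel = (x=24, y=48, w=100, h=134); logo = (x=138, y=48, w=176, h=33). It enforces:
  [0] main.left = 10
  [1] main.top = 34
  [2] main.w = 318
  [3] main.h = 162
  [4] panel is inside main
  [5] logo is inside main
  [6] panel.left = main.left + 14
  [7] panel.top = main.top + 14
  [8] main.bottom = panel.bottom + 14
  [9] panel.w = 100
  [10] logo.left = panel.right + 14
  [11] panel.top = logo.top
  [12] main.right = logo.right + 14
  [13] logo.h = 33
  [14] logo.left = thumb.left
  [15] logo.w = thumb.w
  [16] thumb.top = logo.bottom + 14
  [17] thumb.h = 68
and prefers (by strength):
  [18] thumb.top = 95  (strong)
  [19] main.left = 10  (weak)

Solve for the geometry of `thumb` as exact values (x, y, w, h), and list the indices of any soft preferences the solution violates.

1. thumb.x = 138  [logo.left = thumb.left]
2. thumb.w = 176  [logo.w = thumb.w]
3. thumb.y = 95  [thumb.top = logo.bottom + 14]
4. thumb.h = 68  [thumb.h = 68]

thumb = (x=138, y=95, w=176, h=68)
violated soft preferences: none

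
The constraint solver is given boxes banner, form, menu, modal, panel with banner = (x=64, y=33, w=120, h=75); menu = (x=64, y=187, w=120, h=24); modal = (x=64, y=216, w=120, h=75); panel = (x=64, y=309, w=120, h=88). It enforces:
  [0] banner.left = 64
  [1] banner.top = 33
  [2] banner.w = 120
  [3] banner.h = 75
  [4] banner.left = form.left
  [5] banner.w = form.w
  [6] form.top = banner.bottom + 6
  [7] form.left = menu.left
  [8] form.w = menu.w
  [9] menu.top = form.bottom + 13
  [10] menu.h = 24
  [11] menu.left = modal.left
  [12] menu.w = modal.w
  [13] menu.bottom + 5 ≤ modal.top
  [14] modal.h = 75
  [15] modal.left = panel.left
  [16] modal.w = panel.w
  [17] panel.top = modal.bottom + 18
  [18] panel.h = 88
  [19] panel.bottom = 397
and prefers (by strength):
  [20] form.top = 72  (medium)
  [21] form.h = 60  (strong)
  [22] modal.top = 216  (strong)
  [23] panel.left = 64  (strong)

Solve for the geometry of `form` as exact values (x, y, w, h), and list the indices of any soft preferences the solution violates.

form = (x=64, y=114, w=120, h=60)
violated soft preferences: 20

1. form.x = 64  [banner.left = form.left]
2. form.w = 120  [banner.w = form.w]
3. form.y = 114  [form.top = banner.bottom + 6]
4. form.h = 60  [menu.top = form.bottom + 13]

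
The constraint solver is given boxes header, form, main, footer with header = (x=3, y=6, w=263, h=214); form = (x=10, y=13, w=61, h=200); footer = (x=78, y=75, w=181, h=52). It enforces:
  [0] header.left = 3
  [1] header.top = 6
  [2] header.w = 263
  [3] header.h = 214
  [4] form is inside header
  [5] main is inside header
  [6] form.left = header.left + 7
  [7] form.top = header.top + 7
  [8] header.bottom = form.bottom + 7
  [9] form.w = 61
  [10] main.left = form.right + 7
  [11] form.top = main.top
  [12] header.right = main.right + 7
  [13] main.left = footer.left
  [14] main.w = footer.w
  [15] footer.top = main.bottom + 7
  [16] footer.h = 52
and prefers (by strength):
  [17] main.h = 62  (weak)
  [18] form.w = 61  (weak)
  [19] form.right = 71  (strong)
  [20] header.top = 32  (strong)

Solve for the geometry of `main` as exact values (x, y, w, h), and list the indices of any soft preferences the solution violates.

1. main.x = 78  [main.left = form.right + 7]
2. main.y = 13  [form.top = main.top]
3. main.w = 181  [header.right = main.right + 7]
4. main.h = 55  [footer.top = main.bottom + 7]

main = (x=78, y=13, w=181, h=55)
violated soft preferences: 17, 20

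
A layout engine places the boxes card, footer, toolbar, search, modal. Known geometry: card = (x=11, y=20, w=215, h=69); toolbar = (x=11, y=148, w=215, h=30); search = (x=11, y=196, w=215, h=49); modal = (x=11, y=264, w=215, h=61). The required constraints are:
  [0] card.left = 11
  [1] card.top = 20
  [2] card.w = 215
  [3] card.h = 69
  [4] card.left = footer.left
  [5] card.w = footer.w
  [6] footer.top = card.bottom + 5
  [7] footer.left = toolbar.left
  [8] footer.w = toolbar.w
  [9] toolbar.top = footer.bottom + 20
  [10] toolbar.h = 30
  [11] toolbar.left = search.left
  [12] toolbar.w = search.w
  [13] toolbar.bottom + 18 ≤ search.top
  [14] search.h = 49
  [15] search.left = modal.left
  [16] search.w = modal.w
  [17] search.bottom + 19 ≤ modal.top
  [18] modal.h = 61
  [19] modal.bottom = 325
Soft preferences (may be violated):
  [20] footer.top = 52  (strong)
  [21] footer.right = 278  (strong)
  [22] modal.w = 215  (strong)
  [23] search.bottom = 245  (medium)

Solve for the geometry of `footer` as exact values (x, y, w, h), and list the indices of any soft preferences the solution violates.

1. footer.x = 11  [card.left = footer.left]
2. footer.w = 215  [card.w = footer.w]
3. footer.y = 94  [footer.top = card.bottom + 5]
4. footer.h = 34  [toolbar.top = footer.bottom + 20]

footer = (x=11, y=94, w=215, h=34)
violated soft preferences: 20, 21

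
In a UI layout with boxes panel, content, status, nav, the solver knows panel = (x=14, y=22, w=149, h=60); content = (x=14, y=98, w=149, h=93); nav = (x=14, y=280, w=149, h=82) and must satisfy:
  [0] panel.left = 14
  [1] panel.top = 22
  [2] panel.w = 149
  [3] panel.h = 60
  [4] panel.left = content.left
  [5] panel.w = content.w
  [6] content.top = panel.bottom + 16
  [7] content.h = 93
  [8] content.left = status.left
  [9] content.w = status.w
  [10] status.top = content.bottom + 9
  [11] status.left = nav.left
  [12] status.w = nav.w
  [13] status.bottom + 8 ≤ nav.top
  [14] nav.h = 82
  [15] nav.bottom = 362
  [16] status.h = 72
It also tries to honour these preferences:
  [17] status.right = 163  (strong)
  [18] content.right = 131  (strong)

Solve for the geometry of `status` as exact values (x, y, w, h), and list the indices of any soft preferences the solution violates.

1. status.x = 14  [content.left = status.left]
2. status.w = 149  [content.w = status.w]
3. status.y = 200  [status.top = content.bottom + 9]
4. status.h = 72  [status.h = 72]

status = (x=14, y=200, w=149, h=72)
violated soft preferences: 18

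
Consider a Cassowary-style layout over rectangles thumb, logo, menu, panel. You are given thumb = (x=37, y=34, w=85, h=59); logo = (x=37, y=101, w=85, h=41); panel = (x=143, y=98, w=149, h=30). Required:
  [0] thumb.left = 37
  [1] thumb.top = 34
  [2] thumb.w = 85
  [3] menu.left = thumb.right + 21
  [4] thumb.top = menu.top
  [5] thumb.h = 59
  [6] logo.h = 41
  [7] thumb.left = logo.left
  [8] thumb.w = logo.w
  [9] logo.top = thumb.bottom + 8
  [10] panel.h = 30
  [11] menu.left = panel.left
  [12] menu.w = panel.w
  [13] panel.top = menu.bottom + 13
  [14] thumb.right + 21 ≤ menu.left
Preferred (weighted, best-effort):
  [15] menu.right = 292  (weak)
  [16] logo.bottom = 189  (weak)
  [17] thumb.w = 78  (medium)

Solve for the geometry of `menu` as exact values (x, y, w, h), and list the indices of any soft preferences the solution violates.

menu = (x=143, y=34, w=149, h=51)
violated soft preferences: 16, 17

1. menu.x = 143  [menu.left = thumb.right + 21]
2. menu.y = 34  [thumb.top = menu.top]
3. menu.w = 149  [menu.w = panel.w]
4. menu.h = 51  [panel.top = menu.bottom + 13]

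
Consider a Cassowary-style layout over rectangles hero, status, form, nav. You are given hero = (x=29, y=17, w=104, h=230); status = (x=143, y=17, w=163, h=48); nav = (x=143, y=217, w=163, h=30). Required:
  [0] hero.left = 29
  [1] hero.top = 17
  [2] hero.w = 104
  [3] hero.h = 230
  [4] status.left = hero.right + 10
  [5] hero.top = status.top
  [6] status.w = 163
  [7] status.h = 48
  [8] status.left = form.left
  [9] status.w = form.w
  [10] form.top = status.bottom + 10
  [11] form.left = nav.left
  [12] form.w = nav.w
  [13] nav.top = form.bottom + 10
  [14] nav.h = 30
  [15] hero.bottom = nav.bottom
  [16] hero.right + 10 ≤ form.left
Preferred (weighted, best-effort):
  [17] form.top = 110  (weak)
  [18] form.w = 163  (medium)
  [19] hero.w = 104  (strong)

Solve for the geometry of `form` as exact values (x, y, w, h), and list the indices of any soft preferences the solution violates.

1. form.x = 143  [status.left = form.left]
2. form.w = 163  [status.w = form.w]
3. form.y = 75  [form.top = status.bottom + 10]
4. form.h = 132  [nav.top = form.bottom + 10]

form = (x=143, y=75, w=163, h=132)
violated soft preferences: 17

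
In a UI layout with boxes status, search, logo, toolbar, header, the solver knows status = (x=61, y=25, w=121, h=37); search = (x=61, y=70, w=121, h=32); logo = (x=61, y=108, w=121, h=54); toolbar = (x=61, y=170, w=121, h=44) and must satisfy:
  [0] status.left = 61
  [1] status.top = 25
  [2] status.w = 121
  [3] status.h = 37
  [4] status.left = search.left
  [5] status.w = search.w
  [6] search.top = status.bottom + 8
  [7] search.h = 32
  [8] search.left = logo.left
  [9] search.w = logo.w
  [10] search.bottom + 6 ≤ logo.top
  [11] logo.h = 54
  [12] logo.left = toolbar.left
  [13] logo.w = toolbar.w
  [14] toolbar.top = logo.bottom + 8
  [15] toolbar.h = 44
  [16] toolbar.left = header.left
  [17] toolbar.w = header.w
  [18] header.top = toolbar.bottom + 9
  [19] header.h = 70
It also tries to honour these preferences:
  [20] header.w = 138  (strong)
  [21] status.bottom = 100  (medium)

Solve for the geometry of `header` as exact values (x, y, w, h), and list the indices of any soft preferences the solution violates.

1. header.x = 61  [toolbar.left = header.left]
2. header.w = 121  [toolbar.w = header.w]
3. header.y = 223  [header.top = toolbar.bottom + 9]
4. header.h = 70  [header.h = 70]

header = (x=61, y=223, w=121, h=70)
violated soft preferences: 20, 21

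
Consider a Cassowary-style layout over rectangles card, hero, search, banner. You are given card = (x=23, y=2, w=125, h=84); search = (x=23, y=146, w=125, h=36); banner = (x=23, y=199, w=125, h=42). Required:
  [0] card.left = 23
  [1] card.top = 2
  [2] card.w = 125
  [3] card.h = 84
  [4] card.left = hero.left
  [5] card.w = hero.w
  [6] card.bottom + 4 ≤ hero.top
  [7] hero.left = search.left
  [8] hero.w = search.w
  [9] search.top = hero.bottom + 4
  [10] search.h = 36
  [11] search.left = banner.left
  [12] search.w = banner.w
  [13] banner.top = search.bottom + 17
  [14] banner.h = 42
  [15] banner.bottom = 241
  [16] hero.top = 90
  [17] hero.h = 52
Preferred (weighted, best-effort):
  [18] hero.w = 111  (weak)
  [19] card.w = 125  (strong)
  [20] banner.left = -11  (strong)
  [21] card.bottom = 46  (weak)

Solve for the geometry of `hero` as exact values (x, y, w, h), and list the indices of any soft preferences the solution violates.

1. hero.x = 23  [card.left = hero.left]
2. hero.w = 125  [card.w = hero.w]
3. hero.y = 90  [hero.top = 90]
4. hero.h = 52  [hero.h = 52]

hero = (x=23, y=90, w=125, h=52)
violated soft preferences: 18, 20, 21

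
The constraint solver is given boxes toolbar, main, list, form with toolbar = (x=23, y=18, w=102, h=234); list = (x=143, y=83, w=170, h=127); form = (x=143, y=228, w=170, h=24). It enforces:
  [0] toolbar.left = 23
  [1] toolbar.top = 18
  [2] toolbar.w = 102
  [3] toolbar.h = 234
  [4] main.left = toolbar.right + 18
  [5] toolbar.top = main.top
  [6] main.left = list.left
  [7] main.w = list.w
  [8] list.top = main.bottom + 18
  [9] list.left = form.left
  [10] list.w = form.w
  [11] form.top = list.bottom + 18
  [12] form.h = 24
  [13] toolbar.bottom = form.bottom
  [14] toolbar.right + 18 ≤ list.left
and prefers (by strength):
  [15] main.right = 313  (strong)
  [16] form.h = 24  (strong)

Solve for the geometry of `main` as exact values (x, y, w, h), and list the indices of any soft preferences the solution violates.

main = (x=143, y=18, w=170, h=47)
violated soft preferences: none

1. main.x = 143  [main.left = toolbar.right + 18]
2. main.y = 18  [toolbar.top = main.top]
3. main.w = 170  [main.w = list.w]
4. main.h = 47  [list.top = main.bottom + 18]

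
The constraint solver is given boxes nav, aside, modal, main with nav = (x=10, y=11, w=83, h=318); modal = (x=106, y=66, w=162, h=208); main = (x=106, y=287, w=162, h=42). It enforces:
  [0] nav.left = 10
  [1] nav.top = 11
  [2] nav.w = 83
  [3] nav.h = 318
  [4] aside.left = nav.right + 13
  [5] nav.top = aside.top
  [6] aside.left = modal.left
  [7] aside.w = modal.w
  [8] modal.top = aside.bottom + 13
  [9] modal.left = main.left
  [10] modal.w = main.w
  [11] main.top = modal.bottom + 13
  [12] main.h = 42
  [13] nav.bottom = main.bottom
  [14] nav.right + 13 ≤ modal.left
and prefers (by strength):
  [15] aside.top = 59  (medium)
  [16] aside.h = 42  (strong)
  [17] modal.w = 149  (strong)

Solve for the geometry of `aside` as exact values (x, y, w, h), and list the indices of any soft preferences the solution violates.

1. aside.x = 106  [aside.left = nav.right + 13]
2. aside.y = 11  [nav.top = aside.top]
3. aside.w = 162  [aside.w = modal.w]
4. aside.h = 42  [modal.top = aside.bottom + 13]

aside = (x=106, y=11, w=162, h=42)
violated soft preferences: 15, 17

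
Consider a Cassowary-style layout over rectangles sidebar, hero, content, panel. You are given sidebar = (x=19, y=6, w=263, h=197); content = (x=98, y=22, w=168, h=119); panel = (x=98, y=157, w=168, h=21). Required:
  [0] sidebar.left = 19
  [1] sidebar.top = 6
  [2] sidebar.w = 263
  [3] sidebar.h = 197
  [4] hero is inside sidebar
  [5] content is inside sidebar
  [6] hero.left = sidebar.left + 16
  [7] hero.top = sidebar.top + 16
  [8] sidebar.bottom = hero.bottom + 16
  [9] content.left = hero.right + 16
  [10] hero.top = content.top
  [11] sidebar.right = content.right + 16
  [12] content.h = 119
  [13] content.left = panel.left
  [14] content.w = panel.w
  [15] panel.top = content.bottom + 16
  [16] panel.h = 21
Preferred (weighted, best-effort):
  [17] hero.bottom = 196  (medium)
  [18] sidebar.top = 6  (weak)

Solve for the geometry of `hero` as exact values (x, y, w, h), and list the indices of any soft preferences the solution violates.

1. hero.x = 35  [hero.left = sidebar.left + 16]
2. hero.y = 22  [hero.top = sidebar.top + 16]
3. hero.h = 165  [sidebar.bottom = hero.bottom + 16]
4. hero.w = 47  [content.left = hero.right + 16]

hero = (x=35, y=22, w=47, h=165)
violated soft preferences: 17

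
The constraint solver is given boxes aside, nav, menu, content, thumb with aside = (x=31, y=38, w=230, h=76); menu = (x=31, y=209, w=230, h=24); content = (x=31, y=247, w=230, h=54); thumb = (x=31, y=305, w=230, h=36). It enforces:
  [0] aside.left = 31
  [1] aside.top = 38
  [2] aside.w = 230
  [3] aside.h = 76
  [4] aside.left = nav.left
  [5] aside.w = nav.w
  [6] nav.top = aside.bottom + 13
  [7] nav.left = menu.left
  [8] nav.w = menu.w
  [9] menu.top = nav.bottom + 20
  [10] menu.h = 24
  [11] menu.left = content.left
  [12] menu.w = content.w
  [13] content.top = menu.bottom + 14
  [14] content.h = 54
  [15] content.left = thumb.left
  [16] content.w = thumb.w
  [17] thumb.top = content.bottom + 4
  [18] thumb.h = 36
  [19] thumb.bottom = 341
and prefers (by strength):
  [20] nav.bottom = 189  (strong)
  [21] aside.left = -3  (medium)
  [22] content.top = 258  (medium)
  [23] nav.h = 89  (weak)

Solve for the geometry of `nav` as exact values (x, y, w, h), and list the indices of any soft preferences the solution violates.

nav = (x=31, y=127, w=230, h=62)
violated soft preferences: 21, 22, 23

1. nav.x = 31  [aside.left = nav.left]
2. nav.w = 230  [aside.w = nav.w]
3. nav.y = 127  [nav.top = aside.bottom + 13]
4. nav.h = 62  [menu.top = nav.bottom + 20]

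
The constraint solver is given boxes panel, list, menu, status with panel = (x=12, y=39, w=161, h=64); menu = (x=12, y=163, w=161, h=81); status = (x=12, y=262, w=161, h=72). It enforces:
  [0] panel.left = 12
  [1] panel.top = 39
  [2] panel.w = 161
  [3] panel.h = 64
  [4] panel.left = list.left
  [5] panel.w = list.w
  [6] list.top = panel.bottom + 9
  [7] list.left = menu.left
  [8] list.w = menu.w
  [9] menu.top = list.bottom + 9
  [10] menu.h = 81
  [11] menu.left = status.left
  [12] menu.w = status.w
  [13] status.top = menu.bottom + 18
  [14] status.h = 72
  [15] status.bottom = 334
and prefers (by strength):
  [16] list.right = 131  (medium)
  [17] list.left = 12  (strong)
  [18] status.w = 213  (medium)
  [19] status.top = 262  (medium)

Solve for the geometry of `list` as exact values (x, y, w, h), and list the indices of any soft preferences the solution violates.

list = (x=12, y=112, w=161, h=42)
violated soft preferences: 16, 18

1. list.x = 12  [panel.left = list.left]
2. list.w = 161  [panel.w = list.w]
3. list.y = 112  [list.top = panel.bottom + 9]
4. list.h = 42  [menu.top = list.bottom + 9]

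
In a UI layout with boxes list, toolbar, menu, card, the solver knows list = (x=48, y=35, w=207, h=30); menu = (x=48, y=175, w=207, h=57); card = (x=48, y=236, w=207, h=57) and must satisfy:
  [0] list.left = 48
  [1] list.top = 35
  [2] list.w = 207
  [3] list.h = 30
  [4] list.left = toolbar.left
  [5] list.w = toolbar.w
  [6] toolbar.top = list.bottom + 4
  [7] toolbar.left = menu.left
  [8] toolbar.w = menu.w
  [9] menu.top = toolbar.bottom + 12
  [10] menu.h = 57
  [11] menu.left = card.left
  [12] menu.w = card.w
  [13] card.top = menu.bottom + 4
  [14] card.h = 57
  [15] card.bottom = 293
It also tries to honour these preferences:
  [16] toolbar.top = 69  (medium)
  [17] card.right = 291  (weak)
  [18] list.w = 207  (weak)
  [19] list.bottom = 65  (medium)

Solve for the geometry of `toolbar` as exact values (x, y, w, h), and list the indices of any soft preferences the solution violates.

1. toolbar.x = 48  [list.left = toolbar.left]
2. toolbar.w = 207  [list.w = toolbar.w]
3. toolbar.y = 69  [toolbar.top = list.bottom + 4]
4. toolbar.h = 94  [menu.top = toolbar.bottom + 12]

toolbar = (x=48, y=69, w=207, h=94)
violated soft preferences: 17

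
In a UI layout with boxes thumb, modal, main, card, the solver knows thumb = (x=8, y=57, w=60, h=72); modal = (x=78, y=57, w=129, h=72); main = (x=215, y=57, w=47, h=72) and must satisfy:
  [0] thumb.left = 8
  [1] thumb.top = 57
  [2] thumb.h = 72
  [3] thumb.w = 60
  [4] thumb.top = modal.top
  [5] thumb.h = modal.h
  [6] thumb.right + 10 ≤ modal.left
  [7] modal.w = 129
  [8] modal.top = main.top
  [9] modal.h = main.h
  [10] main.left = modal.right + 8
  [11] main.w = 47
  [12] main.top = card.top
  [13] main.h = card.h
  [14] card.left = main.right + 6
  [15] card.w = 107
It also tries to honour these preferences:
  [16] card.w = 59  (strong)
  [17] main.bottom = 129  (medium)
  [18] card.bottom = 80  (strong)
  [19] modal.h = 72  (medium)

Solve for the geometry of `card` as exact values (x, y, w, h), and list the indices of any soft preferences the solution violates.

card = (x=268, y=57, w=107, h=72)
violated soft preferences: 16, 18

1. card.y = 57  [main.top = card.top]
2. card.h = 72  [main.h = card.h]
3. card.x = 268  [card.left = main.right + 6]
4. card.w = 107  [card.w = 107]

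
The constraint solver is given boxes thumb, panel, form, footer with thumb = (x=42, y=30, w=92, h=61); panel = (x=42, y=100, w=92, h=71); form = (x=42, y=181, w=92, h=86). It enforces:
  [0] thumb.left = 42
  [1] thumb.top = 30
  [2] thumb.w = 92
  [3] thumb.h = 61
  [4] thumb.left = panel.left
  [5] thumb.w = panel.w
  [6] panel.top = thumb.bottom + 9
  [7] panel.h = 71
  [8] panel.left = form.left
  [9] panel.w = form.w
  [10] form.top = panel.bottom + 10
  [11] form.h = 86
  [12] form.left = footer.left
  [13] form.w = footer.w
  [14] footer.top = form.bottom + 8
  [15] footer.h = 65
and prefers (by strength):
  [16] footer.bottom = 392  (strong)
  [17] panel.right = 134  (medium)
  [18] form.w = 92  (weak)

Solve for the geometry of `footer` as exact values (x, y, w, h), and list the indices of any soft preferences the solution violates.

1. footer.x = 42  [form.left = footer.left]
2. footer.w = 92  [form.w = footer.w]
3. footer.y = 275  [footer.top = form.bottom + 8]
4. footer.h = 65  [footer.h = 65]

footer = (x=42, y=275, w=92, h=65)
violated soft preferences: 16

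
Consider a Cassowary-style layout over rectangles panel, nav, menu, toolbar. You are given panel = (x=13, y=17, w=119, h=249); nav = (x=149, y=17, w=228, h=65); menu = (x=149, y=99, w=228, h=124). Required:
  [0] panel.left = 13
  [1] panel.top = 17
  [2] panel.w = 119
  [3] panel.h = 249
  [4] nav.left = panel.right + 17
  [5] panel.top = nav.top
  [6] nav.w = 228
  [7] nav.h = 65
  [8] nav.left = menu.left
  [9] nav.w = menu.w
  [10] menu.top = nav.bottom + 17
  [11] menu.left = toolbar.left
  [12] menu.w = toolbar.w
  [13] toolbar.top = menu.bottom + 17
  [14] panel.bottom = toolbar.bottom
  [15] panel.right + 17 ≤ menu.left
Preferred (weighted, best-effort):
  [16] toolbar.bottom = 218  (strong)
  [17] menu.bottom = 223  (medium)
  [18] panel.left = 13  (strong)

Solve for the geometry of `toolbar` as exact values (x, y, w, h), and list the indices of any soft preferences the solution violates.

toolbar = (x=149, y=240, w=228, h=26)
violated soft preferences: 16

1. toolbar.x = 149  [menu.left = toolbar.left]
2. toolbar.w = 228  [menu.w = toolbar.w]
3. toolbar.y = 240  [toolbar.top = menu.bottom + 17]
4. toolbar.h = 26  [panel.bottom = toolbar.bottom]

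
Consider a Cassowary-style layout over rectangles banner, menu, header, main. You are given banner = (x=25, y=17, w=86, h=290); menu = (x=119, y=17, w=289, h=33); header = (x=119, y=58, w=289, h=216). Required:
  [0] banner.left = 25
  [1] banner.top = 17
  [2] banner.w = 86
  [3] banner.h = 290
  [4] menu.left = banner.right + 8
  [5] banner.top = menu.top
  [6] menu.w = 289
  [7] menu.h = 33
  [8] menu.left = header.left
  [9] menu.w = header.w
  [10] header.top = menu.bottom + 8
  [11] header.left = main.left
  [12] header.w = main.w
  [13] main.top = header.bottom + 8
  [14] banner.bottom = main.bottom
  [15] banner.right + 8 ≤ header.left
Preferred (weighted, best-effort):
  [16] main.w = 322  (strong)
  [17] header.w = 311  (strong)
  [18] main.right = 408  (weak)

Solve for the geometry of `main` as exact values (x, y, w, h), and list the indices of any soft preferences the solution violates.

1. main.x = 119  [header.left = main.left]
2. main.w = 289  [header.w = main.w]
3. main.y = 282  [main.top = header.bottom + 8]
4. main.h = 25  [banner.bottom = main.bottom]

main = (x=119, y=282, w=289, h=25)
violated soft preferences: 16, 17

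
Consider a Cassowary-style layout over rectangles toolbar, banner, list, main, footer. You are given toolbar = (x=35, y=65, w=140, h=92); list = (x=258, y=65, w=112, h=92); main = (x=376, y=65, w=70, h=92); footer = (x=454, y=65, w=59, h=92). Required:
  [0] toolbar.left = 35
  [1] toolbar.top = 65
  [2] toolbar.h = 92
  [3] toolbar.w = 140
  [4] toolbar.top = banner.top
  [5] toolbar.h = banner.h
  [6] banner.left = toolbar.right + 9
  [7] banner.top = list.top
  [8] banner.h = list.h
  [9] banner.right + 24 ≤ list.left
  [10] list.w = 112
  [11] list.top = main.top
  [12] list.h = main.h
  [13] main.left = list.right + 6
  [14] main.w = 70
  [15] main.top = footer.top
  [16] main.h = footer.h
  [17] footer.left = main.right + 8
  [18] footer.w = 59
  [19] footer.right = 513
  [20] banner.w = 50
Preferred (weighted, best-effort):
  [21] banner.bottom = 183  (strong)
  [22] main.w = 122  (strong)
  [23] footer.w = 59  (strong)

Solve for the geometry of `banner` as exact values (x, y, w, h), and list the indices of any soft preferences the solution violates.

banner = (x=184, y=65, w=50, h=92)
violated soft preferences: 21, 22

1. banner.y = 65  [toolbar.top = banner.top]
2. banner.h = 92  [toolbar.h = banner.h]
3. banner.x = 184  [banner.left = toolbar.right + 9]
4. banner.w = 50  [banner.w = 50]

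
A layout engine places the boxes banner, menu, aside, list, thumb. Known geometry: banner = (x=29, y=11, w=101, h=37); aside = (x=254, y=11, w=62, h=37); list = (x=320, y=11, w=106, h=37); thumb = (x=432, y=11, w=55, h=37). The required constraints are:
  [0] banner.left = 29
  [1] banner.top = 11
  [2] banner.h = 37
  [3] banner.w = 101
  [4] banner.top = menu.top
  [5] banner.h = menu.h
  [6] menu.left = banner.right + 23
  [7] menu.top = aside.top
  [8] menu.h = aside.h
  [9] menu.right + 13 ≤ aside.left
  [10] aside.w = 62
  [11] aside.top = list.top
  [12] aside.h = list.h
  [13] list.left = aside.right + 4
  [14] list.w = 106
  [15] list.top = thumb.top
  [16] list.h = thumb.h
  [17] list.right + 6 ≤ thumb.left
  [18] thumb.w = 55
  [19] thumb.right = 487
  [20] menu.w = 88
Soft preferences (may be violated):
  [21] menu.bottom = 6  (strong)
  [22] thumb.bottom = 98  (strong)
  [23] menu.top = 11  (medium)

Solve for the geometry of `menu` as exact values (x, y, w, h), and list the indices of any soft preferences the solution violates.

1. menu.y = 11  [banner.top = menu.top]
2. menu.h = 37  [banner.h = menu.h]
3. menu.x = 153  [menu.left = banner.right + 23]
4. menu.w = 88  [menu.w = 88]

menu = (x=153, y=11, w=88, h=37)
violated soft preferences: 21, 22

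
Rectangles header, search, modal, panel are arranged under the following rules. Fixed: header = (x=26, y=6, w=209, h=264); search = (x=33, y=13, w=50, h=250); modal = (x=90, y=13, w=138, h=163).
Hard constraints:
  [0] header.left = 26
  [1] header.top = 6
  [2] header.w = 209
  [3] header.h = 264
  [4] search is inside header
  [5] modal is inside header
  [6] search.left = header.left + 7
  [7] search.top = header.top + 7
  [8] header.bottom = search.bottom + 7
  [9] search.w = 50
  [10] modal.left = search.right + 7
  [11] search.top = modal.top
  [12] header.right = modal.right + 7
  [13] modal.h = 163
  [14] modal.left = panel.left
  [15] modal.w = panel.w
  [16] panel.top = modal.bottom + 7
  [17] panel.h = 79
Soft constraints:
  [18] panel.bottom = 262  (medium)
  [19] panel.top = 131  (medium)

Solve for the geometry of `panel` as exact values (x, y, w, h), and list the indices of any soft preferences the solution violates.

panel = (x=90, y=183, w=138, h=79)
violated soft preferences: 19

1. panel.x = 90  [modal.left = panel.left]
2. panel.w = 138  [modal.w = panel.w]
3. panel.y = 183  [panel.top = modal.bottom + 7]
4. panel.h = 79  [panel.h = 79]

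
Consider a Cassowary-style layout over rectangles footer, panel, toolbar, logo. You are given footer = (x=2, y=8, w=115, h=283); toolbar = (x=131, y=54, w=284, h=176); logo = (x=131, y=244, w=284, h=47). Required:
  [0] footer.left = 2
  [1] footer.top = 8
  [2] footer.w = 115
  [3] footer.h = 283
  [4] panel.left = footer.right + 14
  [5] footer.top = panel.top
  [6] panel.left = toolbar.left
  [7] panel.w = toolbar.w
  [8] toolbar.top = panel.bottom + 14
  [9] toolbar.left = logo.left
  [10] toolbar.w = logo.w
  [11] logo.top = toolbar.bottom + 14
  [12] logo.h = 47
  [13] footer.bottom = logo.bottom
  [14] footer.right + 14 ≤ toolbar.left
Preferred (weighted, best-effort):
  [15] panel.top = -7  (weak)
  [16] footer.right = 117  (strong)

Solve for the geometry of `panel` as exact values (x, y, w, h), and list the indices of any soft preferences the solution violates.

1. panel.x = 131  [panel.left = footer.right + 14]
2. panel.y = 8  [footer.top = panel.top]
3. panel.w = 284  [panel.w = toolbar.w]
4. panel.h = 32  [toolbar.top = panel.bottom + 14]

panel = (x=131, y=8, w=284, h=32)
violated soft preferences: 15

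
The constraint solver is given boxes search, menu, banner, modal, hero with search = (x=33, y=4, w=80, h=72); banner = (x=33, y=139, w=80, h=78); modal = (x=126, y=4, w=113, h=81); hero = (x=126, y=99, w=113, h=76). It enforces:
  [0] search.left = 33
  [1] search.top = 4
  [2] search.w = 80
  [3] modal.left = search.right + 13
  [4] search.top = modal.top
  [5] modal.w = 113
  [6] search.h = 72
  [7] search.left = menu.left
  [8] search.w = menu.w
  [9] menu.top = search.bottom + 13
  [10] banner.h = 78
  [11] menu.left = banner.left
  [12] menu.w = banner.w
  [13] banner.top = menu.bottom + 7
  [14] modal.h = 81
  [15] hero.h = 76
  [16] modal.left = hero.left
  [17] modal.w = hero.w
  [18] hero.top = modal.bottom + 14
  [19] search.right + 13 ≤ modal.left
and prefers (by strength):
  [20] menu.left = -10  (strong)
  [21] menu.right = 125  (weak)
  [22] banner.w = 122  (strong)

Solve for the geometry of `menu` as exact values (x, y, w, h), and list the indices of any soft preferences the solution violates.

menu = (x=33, y=89, w=80, h=43)
violated soft preferences: 20, 21, 22

1. menu.x = 33  [search.left = menu.left]
2. menu.w = 80  [search.w = menu.w]
3. menu.y = 89  [menu.top = search.bottom + 13]
4. menu.h = 43  [banner.top = menu.bottom + 7]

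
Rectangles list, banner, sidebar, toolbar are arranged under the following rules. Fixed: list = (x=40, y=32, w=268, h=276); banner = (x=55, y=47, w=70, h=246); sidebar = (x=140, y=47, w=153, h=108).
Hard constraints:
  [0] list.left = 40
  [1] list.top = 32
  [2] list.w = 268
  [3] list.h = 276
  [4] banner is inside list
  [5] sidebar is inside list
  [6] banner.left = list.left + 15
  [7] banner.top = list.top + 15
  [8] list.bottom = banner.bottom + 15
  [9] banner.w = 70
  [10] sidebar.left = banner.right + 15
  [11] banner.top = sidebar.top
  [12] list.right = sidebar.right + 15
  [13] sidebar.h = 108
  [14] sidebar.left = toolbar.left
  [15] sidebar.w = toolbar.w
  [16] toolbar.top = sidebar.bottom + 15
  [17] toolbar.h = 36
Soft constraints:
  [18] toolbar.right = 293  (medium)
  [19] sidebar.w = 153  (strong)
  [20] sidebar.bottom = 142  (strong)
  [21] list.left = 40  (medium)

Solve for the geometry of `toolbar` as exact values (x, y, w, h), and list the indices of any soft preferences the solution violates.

1. toolbar.x = 140  [sidebar.left = toolbar.left]
2. toolbar.w = 153  [sidebar.w = toolbar.w]
3. toolbar.y = 170  [toolbar.top = sidebar.bottom + 15]
4. toolbar.h = 36  [toolbar.h = 36]

toolbar = (x=140, y=170, w=153, h=36)
violated soft preferences: 20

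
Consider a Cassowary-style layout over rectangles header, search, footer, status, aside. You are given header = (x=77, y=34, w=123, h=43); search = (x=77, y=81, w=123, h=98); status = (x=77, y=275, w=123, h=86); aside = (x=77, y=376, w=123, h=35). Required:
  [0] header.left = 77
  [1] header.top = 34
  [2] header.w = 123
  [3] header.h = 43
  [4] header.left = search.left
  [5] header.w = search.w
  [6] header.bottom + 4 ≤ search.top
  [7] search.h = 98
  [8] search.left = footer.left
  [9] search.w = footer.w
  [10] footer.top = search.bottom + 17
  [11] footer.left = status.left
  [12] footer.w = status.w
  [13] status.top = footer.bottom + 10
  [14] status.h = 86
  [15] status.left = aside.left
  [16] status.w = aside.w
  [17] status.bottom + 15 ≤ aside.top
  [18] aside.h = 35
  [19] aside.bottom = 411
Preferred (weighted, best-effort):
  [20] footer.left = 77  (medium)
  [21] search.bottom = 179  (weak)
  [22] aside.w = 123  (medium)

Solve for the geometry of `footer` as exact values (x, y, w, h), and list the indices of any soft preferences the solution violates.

1. footer.x = 77  [search.left = footer.left]
2. footer.w = 123  [search.w = footer.w]
3. footer.y = 196  [footer.top = search.bottom + 17]
4. footer.h = 69  [status.top = footer.bottom + 10]

footer = (x=77, y=196, w=123, h=69)
violated soft preferences: none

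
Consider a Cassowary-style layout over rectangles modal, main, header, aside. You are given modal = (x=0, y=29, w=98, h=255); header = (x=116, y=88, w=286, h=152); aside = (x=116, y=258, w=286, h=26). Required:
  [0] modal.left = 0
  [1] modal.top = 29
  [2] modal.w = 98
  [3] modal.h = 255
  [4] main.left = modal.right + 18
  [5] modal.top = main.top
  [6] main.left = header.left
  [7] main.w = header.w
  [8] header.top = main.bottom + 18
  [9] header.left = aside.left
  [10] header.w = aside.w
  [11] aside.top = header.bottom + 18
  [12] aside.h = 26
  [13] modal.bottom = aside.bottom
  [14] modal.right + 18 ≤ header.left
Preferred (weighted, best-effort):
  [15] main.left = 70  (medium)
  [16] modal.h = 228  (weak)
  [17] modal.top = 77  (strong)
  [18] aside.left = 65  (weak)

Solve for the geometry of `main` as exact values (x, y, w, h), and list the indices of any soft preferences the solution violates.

main = (x=116, y=29, w=286, h=41)
violated soft preferences: 15, 16, 17, 18

1. main.x = 116  [main.left = modal.right + 18]
2. main.y = 29  [modal.top = main.top]
3. main.w = 286  [main.w = header.w]
4. main.h = 41  [header.top = main.bottom + 18]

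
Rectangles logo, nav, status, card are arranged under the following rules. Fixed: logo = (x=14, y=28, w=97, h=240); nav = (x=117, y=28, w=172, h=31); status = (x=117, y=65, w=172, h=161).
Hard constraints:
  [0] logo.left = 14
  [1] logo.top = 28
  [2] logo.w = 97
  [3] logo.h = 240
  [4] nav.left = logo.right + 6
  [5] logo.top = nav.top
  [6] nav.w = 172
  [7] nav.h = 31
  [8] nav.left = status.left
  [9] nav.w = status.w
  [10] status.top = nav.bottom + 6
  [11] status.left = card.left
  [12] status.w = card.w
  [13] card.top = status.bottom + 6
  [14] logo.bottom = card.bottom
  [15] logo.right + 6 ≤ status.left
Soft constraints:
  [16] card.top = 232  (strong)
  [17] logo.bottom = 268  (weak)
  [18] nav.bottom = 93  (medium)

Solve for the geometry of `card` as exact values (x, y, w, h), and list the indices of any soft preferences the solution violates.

1. card.x = 117  [status.left = card.left]
2. card.w = 172  [status.w = card.w]
3. card.y = 232  [card.top = status.bottom + 6]
4. card.h = 36  [logo.bottom = card.bottom]

card = (x=117, y=232, w=172, h=36)
violated soft preferences: 18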